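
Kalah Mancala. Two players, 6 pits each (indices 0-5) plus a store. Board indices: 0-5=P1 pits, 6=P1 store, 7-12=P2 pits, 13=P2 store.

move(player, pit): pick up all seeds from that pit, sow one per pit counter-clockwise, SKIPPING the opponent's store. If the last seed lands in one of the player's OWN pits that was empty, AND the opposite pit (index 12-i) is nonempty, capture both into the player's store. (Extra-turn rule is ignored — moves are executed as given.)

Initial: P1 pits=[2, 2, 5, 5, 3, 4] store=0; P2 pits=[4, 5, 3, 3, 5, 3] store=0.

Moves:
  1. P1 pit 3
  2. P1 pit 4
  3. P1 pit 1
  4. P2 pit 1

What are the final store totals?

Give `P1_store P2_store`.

Answer: 6 1

Derivation:
Move 1: P1 pit3 -> P1=[2,2,5,0,4,5](1) P2=[5,6,3,3,5,3](0)
Move 2: P1 pit4 -> P1=[2,2,5,0,0,6](2) P2=[6,7,3,3,5,3](0)
Move 3: P1 pit1 -> P1=[2,0,6,0,0,6](6) P2=[6,7,0,3,5,3](0)
Move 4: P2 pit1 -> P1=[3,1,6,0,0,6](6) P2=[6,0,1,4,6,4](1)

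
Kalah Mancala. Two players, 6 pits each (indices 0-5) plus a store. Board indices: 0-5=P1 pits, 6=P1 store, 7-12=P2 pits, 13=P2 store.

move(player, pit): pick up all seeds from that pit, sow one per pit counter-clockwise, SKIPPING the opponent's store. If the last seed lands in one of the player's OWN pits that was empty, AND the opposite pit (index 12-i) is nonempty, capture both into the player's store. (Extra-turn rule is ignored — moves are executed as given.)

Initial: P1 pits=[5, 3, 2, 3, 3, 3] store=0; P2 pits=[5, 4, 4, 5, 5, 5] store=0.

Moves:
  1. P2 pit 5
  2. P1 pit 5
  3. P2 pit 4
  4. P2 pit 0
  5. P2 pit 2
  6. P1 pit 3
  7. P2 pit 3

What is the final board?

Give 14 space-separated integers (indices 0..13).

Answer: 9 6 5 1 4 1 2 1 6 0 0 3 4 5

Derivation:
Move 1: P2 pit5 -> P1=[6,4,3,4,3,3](0) P2=[5,4,4,5,5,0](1)
Move 2: P1 pit5 -> P1=[6,4,3,4,3,0](1) P2=[6,5,4,5,5,0](1)
Move 3: P2 pit4 -> P1=[7,5,4,4,3,0](1) P2=[6,5,4,5,0,1](2)
Move 4: P2 pit0 -> P1=[7,5,4,4,3,0](1) P2=[0,6,5,6,1,2](3)
Move 5: P2 pit2 -> P1=[8,5,4,4,3,0](1) P2=[0,6,0,7,2,3](4)
Move 6: P1 pit3 -> P1=[8,5,4,0,4,1](2) P2=[1,6,0,7,2,3](4)
Move 7: P2 pit3 -> P1=[9,6,5,1,4,1](2) P2=[1,6,0,0,3,4](5)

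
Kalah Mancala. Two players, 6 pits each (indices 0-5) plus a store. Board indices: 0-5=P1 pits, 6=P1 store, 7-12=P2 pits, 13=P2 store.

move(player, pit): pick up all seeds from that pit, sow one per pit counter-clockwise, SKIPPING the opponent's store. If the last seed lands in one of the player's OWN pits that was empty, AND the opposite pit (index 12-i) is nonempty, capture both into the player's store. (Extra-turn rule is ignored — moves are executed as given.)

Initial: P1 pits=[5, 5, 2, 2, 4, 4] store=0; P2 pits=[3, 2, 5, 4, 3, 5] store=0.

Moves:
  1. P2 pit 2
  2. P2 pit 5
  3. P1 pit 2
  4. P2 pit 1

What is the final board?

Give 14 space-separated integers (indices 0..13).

Move 1: P2 pit2 -> P1=[6,5,2,2,4,4](0) P2=[3,2,0,5,4,6](1)
Move 2: P2 pit5 -> P1=[7,6,3,3,5,4](0) P2=[3,2,0,5,4,0](2)
Move 3: P1 pit2 -> P1=[7,6,0,4,6,5](0) P2=[3,2,0,5,4,0](2)
Move 4: P2 pit1 -> P1=[7,6,0,4,6,5](0) P2=[3,0,1,6,4,0](2)

Answer: 7 6 0 4 6 5 0 3 0 1 6 4 0 2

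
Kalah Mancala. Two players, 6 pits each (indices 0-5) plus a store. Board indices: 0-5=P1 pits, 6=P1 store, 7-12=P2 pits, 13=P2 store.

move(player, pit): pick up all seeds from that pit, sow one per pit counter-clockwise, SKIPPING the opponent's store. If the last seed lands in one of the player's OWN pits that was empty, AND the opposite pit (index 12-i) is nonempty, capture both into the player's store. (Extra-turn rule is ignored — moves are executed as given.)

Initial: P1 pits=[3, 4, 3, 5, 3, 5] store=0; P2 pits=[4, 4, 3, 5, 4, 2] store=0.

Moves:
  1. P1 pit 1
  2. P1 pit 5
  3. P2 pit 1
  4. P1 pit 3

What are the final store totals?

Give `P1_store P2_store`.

Answer: 2 1

Derivation:
Move 1: P1 pit1 -> P1=[3,0,4,6,4,6](0) P2=[4,4,3,5,4,2](0)
Move 2: P1 pit5 -> P1=[3,0,4,6,4,0](1) P2=[5,5,4,6,5,2](0)
Move 3: P2 pit1 -> P1=[3,0,4,6,4,0](1) P2=[5,0,5,7,6,3](1)
Move 4: P1 pit3 -> P1=[3,0,4,0,5,1](2) P2=[6,1,6,7,6,3](1)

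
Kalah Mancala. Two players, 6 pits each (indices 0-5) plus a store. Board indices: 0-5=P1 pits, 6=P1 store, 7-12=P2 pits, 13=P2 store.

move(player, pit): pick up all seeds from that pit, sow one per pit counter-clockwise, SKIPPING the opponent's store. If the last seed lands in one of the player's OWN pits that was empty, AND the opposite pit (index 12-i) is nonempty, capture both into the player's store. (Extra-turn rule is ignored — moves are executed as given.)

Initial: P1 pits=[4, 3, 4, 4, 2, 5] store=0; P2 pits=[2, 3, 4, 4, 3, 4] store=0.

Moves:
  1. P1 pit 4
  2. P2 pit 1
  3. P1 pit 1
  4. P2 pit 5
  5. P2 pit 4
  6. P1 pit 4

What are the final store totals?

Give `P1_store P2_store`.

Move 1: P1 pit4 -> P1=[4,3,4,4,0,6](1) P2=[2,3,4,4,3,4](0)
Move 2: P2 pit1 -> P1=[4,3,4,4,0,6](1) P2=[2,0,5,5,4,4](0)
Move 3: P1 pit1 -> P1=[4,0,5,5,1,6](1) P2=[2,0,5,5,4,4](0)
Move 4: P2 pit5 -> P1=[5,1,6,5,1,6](1) P2=[2,0,5,5,4,0](1)
Move 5: P2 pit4 -> P1=[6,2,6,5,1,6](1) P2=[2,0,5,5,0,1](2)
Move 6: P1 pit4 -> P1=[6,2,6,5,0,7](1) P2=[2,0,5,5,0,1](2)

Answer: 1 2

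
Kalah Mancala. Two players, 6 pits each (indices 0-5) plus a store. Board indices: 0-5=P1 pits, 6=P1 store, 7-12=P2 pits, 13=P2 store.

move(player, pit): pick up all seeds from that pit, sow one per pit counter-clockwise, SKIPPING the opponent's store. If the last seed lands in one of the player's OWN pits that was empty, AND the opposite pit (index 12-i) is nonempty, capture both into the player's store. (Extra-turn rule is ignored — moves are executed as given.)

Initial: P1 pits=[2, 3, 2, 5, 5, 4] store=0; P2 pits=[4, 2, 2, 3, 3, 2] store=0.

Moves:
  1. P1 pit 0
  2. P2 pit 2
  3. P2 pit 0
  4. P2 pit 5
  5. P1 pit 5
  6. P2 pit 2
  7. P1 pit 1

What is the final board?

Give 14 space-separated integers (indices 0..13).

Move 1: P1 pit0 -> P1=[0,4,3,5,5,4](0) P2=[4,2,2,3,3,2](0)
Move 2: P2 pit2 -> P1=[0,4,3,5,5,4](0) P2=[4,2,0,4,4,2](0)
Move 3: P2 pit0 -> P1=[0,4,3,5,5,4](0) P2=[0,3,1,5,5,2](0)
Move 4: P2 pit5 -> P1=[1,4,3,5,5,4](0) P2=[0,3,1,5,5,0](1)
Move 5: P1 pit5 -> P1=[1,4,3,5,5,0](1) P2=[1,4,2,5,5,0](1)
Move 6: P2 pit2 -> P1=[1,4,3,5,5,0](1) P2=[1,4,0,6,6,0](1)
Move 7: P1 pit1 -> P1=[1,0,4,6,6,0](3) P2=[0,4,0,6,6,0](1)

Answer: 1 0 4 6 6 0 3 0 4 0 6 6 0 1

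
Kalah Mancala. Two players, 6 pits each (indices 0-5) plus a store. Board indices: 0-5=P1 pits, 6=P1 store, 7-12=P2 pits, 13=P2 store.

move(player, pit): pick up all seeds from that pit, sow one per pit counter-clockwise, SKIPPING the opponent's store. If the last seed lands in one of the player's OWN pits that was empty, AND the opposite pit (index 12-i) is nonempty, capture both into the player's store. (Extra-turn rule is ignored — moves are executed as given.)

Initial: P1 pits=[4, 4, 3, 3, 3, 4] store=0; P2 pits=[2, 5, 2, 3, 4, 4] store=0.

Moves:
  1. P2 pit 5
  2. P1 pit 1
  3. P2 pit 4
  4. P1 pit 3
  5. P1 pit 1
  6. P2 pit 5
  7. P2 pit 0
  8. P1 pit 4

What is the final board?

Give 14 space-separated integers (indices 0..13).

Answer: 6 0 6 0 0 7 3 1 7 4 4 0 0 3

Derivation:
Move 1: P2 pit5 -> P1=[5,5,4,3,3,4](0) P2=[2,5,2,3,4,0](1)
Move 2: P1 pit1 -> P1=[5,0,5,4,4,5](1) P2=[2,5,2,3,4,0](1)
Move 3: P2 pit4 -> P1=[6,1,5,4,4,5](1) P2=[2,5,2,3,0,1](2)
Move 4: P1 pit3 -> P1=[6,1,5,0,5,6](2) P2=[3,5,2,3,0,1](2)
Move 5: P1 pit1 -> P1=[6,0,6,0,5,6](2) P2=[3,5,2,3,0,1](2)
Move 6: P2 pit5 -> P1=[6,0,6,0,5,6](2) P2=[3,5,2,3,0,0](3)
Move 7: P2 pit0 -> P1=[6,0,6,0,5,6](2) P2=[0,6,3,4,0,0](3)
Move 8: P1 pit4 -> P1=[6,0,6,0,0,7](3) P2=[1,7,4,4,0,0](3)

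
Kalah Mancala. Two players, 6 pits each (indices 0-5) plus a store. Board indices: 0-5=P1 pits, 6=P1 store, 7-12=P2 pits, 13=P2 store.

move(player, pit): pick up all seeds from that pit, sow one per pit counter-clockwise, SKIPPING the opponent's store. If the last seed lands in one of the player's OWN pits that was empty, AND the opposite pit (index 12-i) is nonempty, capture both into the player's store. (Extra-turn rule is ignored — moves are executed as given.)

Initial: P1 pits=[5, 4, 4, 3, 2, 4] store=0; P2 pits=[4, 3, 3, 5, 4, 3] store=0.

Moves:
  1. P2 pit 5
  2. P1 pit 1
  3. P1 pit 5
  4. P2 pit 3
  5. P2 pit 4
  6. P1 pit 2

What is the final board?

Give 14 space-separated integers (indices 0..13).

Answer: 8 2 0 5 4 1 3 6 5 5 0 0 2 3

Derivation:
Move 1: P2 pit5 -> P1=[6,5,4,3,2,4](0) P2=[4,3,3,5,4,0](1)
Move 2: P1 pit1 -> P1=[6,0,5,4,3,5](1) P2=[4,3,3,5,4,0](1)
Move 3: P1 pit5 -> P1=[6,0,5,4,3,0](2) P2=[5,4,4,6,4,0](1)
Move 4: P2 pit3 -> P1=[7,1,6,4,3,0](2) P2=[5,4,4,0,5,1](2)
Move 5: P2 pit4 -> P1=[8,2,7,4,3,0](2) P2=[5,4,4,0,0,2](3)
Move 6: P1 pit2 -> P1=[8,2,0,5,4,1](3) P2=[6,5,5,0,0,2](3)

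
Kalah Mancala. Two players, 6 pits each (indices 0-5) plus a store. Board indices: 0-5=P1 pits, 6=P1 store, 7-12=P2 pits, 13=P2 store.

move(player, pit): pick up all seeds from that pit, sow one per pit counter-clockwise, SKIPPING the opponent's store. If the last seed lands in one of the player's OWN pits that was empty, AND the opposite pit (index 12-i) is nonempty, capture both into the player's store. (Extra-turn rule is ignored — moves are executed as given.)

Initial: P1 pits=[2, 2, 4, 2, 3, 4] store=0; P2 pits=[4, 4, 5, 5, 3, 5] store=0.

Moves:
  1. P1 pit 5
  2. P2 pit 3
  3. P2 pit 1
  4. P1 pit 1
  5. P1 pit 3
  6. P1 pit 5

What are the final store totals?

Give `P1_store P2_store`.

Move 1: P1 pit5 -> P1=[2,2,4,2,3,0](1) P2=[5,5,6,5,3,5](0)
Move 2: P2 pit3 -> P1=[3,3,4,2,3,0](1) P2=[5,5,6,0,4,6](1)
Move 3: P2 pit1 -> P1=[3,3,4,2,3,0](1) P2=[5,0,7,1,5,7](2)
Move 4: P1 pit1 -> P1=[3,0,5,3,4,0](1) P2=[5,0,7,1,5,7](2)
Move 5: P1 pit3 -> P1=[3,0,5,0,5,1](2) P2=[5,0,7,1,5,7](2)
Move 6: P1 pit5 -> P1=[3,0,5,0,5,0](3) P2=[5,0,7,1,5,7](2)

Answer: 3 2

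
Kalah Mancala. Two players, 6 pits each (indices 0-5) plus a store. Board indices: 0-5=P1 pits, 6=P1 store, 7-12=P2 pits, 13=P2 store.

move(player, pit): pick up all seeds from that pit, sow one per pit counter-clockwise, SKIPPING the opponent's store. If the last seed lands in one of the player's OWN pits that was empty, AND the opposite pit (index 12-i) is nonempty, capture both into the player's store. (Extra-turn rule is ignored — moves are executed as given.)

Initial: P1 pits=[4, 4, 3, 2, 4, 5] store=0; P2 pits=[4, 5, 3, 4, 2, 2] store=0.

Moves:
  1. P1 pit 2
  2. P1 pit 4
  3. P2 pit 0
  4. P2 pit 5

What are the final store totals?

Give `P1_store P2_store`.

Move 1: P1 pit2 -> P1=[4,4,0,3,5,6](0) P2=[4,5,3,4,2,2](0)
Move 2: P1 pit4 -> P1=[4,4,0,3,0,7](1) P2=[5,6,4,4,2,2](0)
Move 3: P2 pit0 -> P1=[4,4,0,3,0,7](1) P2=[0,7,5,5,3,3](0)
Move 4: P2 pit5 -> P1=[5,5,0,3,0,7](1) P2=[0,7,5,5,3,0](1)

Answer: 1 1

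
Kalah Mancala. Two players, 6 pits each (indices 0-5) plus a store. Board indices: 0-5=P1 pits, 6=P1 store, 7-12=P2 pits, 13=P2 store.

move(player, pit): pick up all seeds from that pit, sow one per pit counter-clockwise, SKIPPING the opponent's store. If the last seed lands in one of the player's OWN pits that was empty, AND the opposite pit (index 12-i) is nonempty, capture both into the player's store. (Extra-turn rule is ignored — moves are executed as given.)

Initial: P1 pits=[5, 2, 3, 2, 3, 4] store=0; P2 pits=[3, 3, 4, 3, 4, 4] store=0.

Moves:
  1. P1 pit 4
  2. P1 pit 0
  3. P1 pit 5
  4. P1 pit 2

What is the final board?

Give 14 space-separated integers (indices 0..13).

Move 1: P1 pit4 -> P1=[5,2,3,2,0,5](1) P2=[4,3,4,3,4,4](0)
Move 2: P1 pit0 -> P1=[0,3,4,3,1,6](1) P2=[4,3,4,3,4,4](0)
Move 3: P1 pit5 -> P1=[0,3,4,3,1,0](2) P2=[5,4,5,4,5,4](0)
Move 4: P1 pit2 -> P1=[0,3,0,4,2,1](3) P2=[5,4,5,4,5,4](0)

Answer: 0 3 0 4 2 1 3 5 4 5 4 5 4 0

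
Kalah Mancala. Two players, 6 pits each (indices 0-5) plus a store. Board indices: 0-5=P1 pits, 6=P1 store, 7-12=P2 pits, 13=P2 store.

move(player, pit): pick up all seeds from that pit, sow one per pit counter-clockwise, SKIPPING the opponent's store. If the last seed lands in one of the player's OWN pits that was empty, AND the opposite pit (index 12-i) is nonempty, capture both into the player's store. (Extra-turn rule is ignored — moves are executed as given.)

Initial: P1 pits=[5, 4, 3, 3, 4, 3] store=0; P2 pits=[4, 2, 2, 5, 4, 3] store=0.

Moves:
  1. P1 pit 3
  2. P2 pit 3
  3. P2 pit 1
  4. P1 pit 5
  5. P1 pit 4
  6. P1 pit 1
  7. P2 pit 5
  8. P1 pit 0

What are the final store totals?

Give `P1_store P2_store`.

Move 1: P1 pit3 -> P1=[5,4,3,0,5,4](1) P2=[4,2,2,5,4,3](0)
Move 2: P2 pit3 -> P1=[6,5,3,0,5,4](1) P2=[4,2,2,0,5,4](1)
Move 3: P2 pit1 -> P1=[6,5,0,0,5,4](1) P2=[4,0,3,0,5,4](5)
Move 4: P1 pit5 -> P1=[6,5,0,0,5,0](2) P2=[5,1,4,0,5,4](5)
Move 5: P1 pit4 -> P1=[6,5,0,0,0,1](3) P2=[6,2,5,0,5,4](5)
Move 6: P1 pit1 -> P1=[6,0,1,1,1,2](4) P2=[6,2,5,0,5,4](5)
Move 7: P2 pit5 -> P1=[7,1,2,1,1,2](4) P2=[6,2,5,0,5,0](6)
Move 8: P1 pit0 -> P1=[0,2,3,2,2,3](5) P2=[7,2,5,0,5,0](6)

Answer: 5 6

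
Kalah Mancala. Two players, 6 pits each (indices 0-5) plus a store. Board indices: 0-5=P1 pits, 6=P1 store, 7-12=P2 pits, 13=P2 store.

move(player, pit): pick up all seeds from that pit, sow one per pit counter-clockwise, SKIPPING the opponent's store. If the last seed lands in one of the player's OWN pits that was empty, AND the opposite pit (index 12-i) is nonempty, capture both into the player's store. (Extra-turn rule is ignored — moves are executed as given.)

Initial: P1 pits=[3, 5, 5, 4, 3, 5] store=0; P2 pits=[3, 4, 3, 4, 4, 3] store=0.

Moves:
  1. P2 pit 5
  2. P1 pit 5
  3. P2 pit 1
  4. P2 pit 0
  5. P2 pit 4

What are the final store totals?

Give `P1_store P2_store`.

Move 1: P2 pit5 -> P1=[4,6,5,4,3,5](0) P2=[3,4,3,4,4,0](1)
Move 2: P1 pit5 -> P1=[4,6,5,4,3,0](1) P2=[4,5,4,5,4,0](1)
Move 3: P2 pit1 -> P1=[4,6,5,4,3,0](1) P2=[4,0,5,6,5,1](2)
Move 4: P2 pit0 -> P1=[4,6,5,4,3,0](1) P2=[0,1,6,7,6,1](2)
Move 5: P2 pit4 -> P1=[5,7,6,5,3,0](1) P2=[0,1,6,7,0,2](3)

Answer: 1 3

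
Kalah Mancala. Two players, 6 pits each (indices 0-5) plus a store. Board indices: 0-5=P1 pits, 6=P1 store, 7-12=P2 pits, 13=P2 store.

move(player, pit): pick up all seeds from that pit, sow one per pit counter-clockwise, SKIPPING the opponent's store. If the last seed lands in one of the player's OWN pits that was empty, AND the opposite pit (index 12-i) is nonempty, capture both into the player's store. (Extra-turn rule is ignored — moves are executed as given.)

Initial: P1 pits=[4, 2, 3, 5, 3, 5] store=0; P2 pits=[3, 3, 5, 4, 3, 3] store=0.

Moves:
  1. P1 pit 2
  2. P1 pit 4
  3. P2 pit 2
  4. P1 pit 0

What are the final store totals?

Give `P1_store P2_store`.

Answer: 1 1

Derivation:
Move 1: P1 pit2 -> P1=[4,2,0,6,4,6](0) P2=[3,3,5,4,3,3](0)
Move 2: P1 pit4 -> P1=[4,2,0,6,0,7](1) P2=[4,4,5,4,3,3](0)
Move 3: P2 pit2 -> P1=[5,2,0,6,0,7](1) P2=[4,4,0,5,4,4](1)
Move 4: P1 pit0 -> P1=[0,3,1,7,1,8](1) P2=[4,4,0,5,4,4](1)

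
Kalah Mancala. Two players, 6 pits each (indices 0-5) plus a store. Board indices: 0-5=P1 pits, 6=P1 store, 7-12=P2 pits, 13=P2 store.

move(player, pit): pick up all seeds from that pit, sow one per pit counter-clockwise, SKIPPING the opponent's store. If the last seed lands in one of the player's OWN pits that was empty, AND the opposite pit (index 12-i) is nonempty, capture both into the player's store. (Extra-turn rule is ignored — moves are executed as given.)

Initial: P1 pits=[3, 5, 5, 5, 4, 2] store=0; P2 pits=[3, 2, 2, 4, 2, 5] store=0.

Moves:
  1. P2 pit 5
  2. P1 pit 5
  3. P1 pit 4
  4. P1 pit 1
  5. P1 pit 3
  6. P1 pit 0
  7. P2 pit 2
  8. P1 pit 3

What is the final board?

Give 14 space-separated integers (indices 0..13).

Move 1: P2 pit5 -> P1=[4,6,6,6,4,2](0) P2=[3,2,2,4,2,0](1)
Move 2: P1 pit5 -> P1=[4,6,6,6,4,0](1) P2=[4,2,2,4,2,0](1)
Move 3: P1 pit4 -> P1=[4,6,6,6,0,1](2) P2=[5,3,2,4,2,0](1)
Move 4: P1 pit1 -> P1=[4,0,7,7,1,2](3) P2=[6,3,2,4,2,0](1)
Move 5: P1 pit3 -> P1=[4,0,7,0,2,3](4) P2=[7,4,3,5,2,0](1)
Move 6: P1 pit0 -> P1=[0,1,8,1,3,3](4) P2=[7,4,3,5,2,0](1)
Move 7: P2 pit2 -> P1=[0,1,8,1,3,3](4) P2=[7,4,0,6,3,1](1)
Move 8: P1 pit3 -> P1=[0,1,8,0,4,3](4) P2=[7,4,0,6,3,1](1)

Answer: 0 1 8 0 4 3 4 7 4 0 6 3 1 1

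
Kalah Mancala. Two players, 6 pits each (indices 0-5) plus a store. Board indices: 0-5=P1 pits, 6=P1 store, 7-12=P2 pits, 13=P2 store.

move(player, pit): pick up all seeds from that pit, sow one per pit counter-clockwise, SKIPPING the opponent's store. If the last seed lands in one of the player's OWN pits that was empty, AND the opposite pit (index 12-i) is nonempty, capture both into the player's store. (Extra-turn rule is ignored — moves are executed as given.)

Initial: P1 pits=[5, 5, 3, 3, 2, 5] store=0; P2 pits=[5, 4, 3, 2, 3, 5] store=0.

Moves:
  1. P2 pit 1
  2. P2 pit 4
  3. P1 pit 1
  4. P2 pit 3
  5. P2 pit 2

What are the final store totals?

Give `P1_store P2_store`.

Answer: 1 3

Derivation:
Move 1: P2 pit1 -> P1=[5,5,3,3,2,5](0) P2=[5,0,4,3,4,6](0)
Move 2: P2 pit4 -> P1=[6,6,3,3,2,5](0) P2=[5,0,4,3,0,7](1)
Move 3: P1 pit1 -> P1=[6,0,4,4,3,6](1) P2=[6,0,4,3,0,7](1)
Move 4: P2 pit3 -> P1=[6,0,4,4,3,6](1) P2=[6,0,4,0,1,8](2)
Move 5: P2 pit2 -> P1=[6,0,4,4,3,6](1) P2=[6,0,0,1,2,9](3)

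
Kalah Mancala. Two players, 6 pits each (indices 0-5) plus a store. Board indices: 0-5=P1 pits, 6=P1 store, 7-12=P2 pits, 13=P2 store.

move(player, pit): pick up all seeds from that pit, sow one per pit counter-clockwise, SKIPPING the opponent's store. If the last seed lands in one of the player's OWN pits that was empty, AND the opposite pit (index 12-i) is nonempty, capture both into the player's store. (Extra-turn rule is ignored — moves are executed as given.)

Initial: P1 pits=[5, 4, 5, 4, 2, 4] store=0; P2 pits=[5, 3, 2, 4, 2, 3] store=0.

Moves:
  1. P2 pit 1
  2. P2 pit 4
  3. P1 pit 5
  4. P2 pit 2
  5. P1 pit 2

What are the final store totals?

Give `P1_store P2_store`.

Move 1: P2 pit1 -> P1=[5,4,5,4,2,4](0) P2=[5,0,3,5,3,3](0)
Move 2: P2 pit4 -> P1=[6,4,5,4,2,4](0) P2=[5,0,3,5,0,4](1)
Move 3: P1 pit5 -> P1=[6,4,5,4,2,0](1) P2=[6,1,4,5,0,4](1)
Move 4: P2 pit2 -> P1=[6,4,5,4,2,0](1) P2=[6,1,0,6,1,5](2)
Move 5: P1 pit2 -> P1=[6,4,0,5,3,1](2) P2=[7,1,0,6,1,5](2)

Answer: 2 2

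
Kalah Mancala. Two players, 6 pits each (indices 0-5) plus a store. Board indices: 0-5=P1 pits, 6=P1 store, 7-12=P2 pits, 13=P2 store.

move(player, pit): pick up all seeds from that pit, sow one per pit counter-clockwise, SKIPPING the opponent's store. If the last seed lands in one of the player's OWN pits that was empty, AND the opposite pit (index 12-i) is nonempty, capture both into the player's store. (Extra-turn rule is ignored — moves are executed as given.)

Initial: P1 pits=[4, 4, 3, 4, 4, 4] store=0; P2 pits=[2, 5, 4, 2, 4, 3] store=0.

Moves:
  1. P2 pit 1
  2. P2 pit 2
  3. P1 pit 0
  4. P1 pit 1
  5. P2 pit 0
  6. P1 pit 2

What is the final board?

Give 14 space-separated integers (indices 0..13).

Answer: 0 0 0 1 7 7 2 1 1 0 4 6 5 9

Derivation:
Move 1: P2 pit1 -> P1=[4,4,3,4,4,4](0) P2=[2,0,5,3,5,4](1)
Move 2: P2 pit2 -> P1=[5,4,3,4,4,4](0) P2=[2,0,0,4,6,5](2)
Move 3: P1 pit0 -> P1=[0,5,4,5,5,5](0) P2=[2,0,0,4,6,5](2)
Move 4: P1 pit1 -> P1=[0,0,5,6,6,6](1) P2=[2,0,0,4,6,5](2)
Move 5: P2 pit0 -> P1=[0,0,5,0,6,6](1) P2=[0,1,0,4,6,5](9)
Move 6: P1 pit2 -> P1=[0,0,0,1,7,7](2) P2=[1,1,0,4,6,5](9)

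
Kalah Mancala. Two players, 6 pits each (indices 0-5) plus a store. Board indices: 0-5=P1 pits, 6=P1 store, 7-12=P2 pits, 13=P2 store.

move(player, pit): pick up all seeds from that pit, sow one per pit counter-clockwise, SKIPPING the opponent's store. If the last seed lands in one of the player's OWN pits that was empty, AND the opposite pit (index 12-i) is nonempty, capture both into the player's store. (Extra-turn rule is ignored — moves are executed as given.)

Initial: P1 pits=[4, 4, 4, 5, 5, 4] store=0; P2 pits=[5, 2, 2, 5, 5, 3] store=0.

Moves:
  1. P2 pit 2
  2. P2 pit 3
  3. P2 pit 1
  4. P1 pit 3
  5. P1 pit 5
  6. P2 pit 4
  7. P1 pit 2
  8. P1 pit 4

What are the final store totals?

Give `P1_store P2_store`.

Answer: 3 8

Derivation:
Move 1: P2 pit2 -> P1=[4,4,4,5,5,4](0) P2=[5,2,0,6,6,3](0)
Move 2: P2 pit3 -> P1=[5,5,5,5,5,4](0) P2=[5,2,0,0,7,4](1)
Move 3: P2 pit1 -> P1=[5,5,0,5,5,4](0) P2=[5,0,1,0,7,4](7)
Move 4: P1 pit3 -> P1=[5,5,0,0,6,5](1) P2=[6,1,1,0,7,4](7)
Move 5: P1 pit5 -> P1=[5,5,0,0,6,0](2) P2=[7,2,2,1,7,4](7)
Move 6: P2 pit4 -> P1=[6,6,1,1,7,0](2) P2=[7,2,2,1,0,5](8)
Move 7: P1 pit2 -> P1=[6,6,0,2,7,0](2) P2=[7,2,2,1,0,5](8)
Move 8: P1 pit4 -> P1=[6,6,0,2,0,1](3) P2=[8,3,3,2,1,5](8)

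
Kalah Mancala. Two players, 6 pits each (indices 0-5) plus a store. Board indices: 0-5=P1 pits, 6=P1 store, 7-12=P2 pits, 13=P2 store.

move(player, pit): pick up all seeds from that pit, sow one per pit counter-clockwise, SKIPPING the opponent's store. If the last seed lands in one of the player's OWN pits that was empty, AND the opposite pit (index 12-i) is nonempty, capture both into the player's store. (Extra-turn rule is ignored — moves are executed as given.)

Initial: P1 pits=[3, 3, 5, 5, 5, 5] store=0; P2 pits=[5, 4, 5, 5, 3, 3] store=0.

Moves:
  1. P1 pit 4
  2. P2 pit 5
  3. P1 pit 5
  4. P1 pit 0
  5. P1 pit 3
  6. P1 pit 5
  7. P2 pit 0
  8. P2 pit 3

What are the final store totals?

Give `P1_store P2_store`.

Move 1: P1 pit4 -> P1=[3,3,5,5,0,6](1) P2=[6,5,6,5,3,3](0)
Move 2: P2 pit5 -> P1=[4,4,5,5,0,6](1) P2=[6,5,6,5,3,0](1)
Move 3: P1 pit5 -> P1=[4,4,5,5,0,0](2) P2=[7,6,7,6,4,0](1)
Move 4: P1 pit0 -> P1=[0,5,6,6,0,0](9) P2=[7,0,7,6,4,0](1)
Move 5: P1 pit3 -> P1=[0,5,6,0,1,1](10) P2=[8,1,8,6,4,0](1)
Move 6: P1 pit5 -> P1=[0,5,6,0,1,0](11) P2=[8,1,8,6,4,0](1)
Move 7: P2 pit0 -> P1=[1,6,6,0,1,0](11) P2=[0,2,9,7,5,1](2)
Move 8: P2 pit3 -> P1=[2,7,7,1,1,0](11) P2=[0,2,9,0,6,2](3)

Answer: 11 3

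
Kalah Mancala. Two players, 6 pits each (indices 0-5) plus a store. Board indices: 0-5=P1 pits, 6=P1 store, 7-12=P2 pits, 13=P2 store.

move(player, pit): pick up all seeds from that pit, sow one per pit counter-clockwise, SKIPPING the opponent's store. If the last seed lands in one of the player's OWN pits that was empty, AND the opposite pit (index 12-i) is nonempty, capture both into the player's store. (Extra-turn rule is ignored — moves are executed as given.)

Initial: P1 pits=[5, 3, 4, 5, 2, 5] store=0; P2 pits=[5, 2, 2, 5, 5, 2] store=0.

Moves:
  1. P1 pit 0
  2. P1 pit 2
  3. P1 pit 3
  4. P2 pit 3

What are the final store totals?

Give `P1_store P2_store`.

Move 1: P1 pit0 -> P1=[0,4,5,6,3,6](0) P2=[5,2,2,5,5,2](0)
Move 2: P1 pit2 -> P1=[0,4,0,7,4,7](1) P2=[6,2,2,5,5,2](0)
Move 3: P1 pit3 -> P1=[0,4,0,0,5,8](2) P2=[7,3,3,6,5,2](0)
Move 4: P2 pit3 -> P1=[1,5,1,0,5,8](2) P2=[7,3,3,0,6,3](1)

Answer: 2 1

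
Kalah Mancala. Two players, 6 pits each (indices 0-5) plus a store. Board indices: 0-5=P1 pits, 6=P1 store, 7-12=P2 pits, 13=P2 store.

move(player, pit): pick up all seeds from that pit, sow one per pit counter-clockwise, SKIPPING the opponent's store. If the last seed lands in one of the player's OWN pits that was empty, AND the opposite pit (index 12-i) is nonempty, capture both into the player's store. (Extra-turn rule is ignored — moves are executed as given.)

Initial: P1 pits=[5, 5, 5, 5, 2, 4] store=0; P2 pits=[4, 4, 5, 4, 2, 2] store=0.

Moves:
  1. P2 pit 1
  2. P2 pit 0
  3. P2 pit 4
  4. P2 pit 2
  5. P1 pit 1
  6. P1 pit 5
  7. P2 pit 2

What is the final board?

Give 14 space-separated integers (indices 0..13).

Answer: 7 0 7 6 3 0 2 2 3 0 9 1 5 2

Derivation:
Move 1: P2 pit1 -> P1=[5,5,5,5,2,4](0) P2=[4,0,6,5,3,3](0)
Move 2: P2 pit0 -> P1=[5,5,5,5,2,4](0) P2=[0,1,7,6,4,3](0)
Move 3: P2 pit4 -> P1=[6,6,5,5,2,4](0) P2=[0,1,7,6,0,4](1)
Move 4: P2 pit2 -> P1=[7,7,6,5,2,4](0) P2=[0,1,0,7,1,5](2)
Move 5: P1 pit1 -> P1=[7,0,7,6,3,5](1) P2=[1,2,0,7,1,5](2)
Move 6: P1 pit5 -> P1=[7,0,7,6,3,0](2) P2=[2,3,1,8,1,5](2)
Move 7: P2 pit2 -> P1=[7,0,7,6,3,0](2) P2=[2,3,0,9,1,5](2)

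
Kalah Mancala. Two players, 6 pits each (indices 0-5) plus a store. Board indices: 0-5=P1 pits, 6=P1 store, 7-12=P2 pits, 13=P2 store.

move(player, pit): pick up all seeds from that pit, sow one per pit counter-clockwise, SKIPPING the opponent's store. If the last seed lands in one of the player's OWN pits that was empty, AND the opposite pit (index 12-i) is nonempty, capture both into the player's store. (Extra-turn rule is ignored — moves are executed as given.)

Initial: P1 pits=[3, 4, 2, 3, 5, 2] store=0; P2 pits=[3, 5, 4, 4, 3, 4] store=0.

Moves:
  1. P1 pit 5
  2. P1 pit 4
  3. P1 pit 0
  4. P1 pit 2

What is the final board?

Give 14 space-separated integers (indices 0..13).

Move 1: P1 pit5 -> P1=[3,4,2,3,5,0](1) P2=[4,5,4,4,3,4](0)
Move 2: P1 pit4 -> P1=[3,4,2,3,0,1](2) P2=[5,6,5,4,3,4](0)
Move 3: P1 pit0 -> P1=[0,5,3,4,0,1](2) P2=[5,6,5,4,3,4](0)
Move 4: P1 pit2 -> P1=[0,5,0,5,1,2](2) P2=[5,6,5,4,3,4](0)

Answer: 0 5 0 5 1 2 2 5 6 5 4 3 4 0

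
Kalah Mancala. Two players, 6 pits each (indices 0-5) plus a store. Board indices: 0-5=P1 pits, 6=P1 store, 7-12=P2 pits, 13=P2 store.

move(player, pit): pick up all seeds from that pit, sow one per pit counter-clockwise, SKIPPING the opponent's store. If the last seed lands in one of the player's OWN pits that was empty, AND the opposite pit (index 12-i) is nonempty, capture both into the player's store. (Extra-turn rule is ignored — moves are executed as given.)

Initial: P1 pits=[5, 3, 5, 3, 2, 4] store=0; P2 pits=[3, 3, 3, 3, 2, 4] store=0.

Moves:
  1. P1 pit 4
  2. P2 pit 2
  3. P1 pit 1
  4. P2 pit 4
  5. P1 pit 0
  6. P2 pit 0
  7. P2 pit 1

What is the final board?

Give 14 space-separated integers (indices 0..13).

Move 1: P1 pit4 -> P1=[5,3,5,3,0,5](1) P2=[3,3,3,3,2,4](0)
Move 2: P2 pit2 -> P1=[5,3,5,3,0,5](1) P2=[3,3,0,4,3,5](0)
Move 3: P1 pit1 -> P1=[5,0,6,4,0,5](5) P2=[3,0,0,4,3,5](0)
Move 4: P2 pit4 -> P1=[6,0,6,4,0,5](5) P2=[3,0,0,4,0,6](1)
Move 5: P1 pit0 -> P1=[0,1,7,5,1,6](6) P2=[3,0,0,4,0,6](1)
Move 6: P2 pit0 -> P1=[0,1,7,5,1,6](6) P2=[0,1,1,5,0,6](1)
Move 7: P2 pit1 -> P1=[0,1,7,5,1,6](6) P2=[0,0,2,5,0,6](1)

Answer: 0 1 7 5 1 6 6 0 0 2 5 0 6 1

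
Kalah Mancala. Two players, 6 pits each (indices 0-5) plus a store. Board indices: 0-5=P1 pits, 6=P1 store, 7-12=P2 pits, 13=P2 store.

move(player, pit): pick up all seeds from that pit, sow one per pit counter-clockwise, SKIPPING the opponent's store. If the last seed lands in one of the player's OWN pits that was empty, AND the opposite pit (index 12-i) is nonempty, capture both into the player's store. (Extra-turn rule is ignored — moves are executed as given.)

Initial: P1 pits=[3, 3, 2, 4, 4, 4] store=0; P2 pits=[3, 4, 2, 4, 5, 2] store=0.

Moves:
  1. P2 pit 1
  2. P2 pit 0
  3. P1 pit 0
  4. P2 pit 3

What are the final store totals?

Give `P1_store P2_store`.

Answer: 0 1

Derivation:
Move 1: P2 pit1 -> P1=[3,3,2,4,4,4](0) P2=[3,0,3,5,6,3](0)
Move 2: P2 pit0 -> P1=[3,3,2,4,4,4](0) P2=[0,1,4,6,6,3](0)
Move 3: P1 pit0 -> P1=[0,4,3,5,4,4](0) P2=[0,1,4,6,6,3](0)
Move 4: P2 pit3 -> P1=[1,5,4,5,4,4](0) P2=[0,1,4,0,7,4](1)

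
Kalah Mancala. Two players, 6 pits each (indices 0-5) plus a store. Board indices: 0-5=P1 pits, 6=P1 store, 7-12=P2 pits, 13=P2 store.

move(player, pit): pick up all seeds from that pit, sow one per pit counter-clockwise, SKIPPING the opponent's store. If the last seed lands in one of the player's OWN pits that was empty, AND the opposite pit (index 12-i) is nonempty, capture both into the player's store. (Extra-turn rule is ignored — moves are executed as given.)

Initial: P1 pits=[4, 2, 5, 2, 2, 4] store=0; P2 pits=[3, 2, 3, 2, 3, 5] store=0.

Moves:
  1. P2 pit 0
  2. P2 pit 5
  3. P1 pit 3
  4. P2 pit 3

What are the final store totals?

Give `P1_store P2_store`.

Answer: 1 2

Derivation:
Move 1: P2 pit0 -> P1=[4,2,5,2,2,4](0) P2=[0,3,4,3,3,5](0)
Move 2: P2 pit5 -> P1=[5,3,6,3,2,4](0) P2=[0,3,4,3,3,0](1)
Move 3: P1 pit3 -> P1=[5,3,6,0,3,5](1) P2=[0,3,4,3,3,0](1)
Move 4: P2 pit3 -> P1=[5,3,6,0,3,5](1) P2=[0,3,4,0,4,1](2)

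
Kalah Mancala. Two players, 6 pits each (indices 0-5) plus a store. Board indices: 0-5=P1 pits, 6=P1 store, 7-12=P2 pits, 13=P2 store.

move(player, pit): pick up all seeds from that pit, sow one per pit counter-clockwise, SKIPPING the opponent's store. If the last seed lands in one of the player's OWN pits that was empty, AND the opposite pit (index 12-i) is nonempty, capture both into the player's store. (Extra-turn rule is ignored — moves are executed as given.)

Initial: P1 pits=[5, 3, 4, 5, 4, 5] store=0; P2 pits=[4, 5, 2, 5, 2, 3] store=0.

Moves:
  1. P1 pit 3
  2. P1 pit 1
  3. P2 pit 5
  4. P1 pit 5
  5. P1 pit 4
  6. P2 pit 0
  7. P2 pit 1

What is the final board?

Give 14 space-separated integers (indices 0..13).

Answer: 8 2 6 2 0 1 3 0 0 6 9 5 2 3

Derivation:
Move 1: P1 pit3 -> P1=[5,3,4,0,5,6](1) P2=[5,6,2,5,2,3](0)
Move 2: P1 pit1 -> P1=[5,0,5,1,6,6](1) P2=[5,6,2,5,2,3](0)
Move 3: P2 pit5 -> P1=[6,1,5,1,6,6](1) P2=[5,6,2,5,2,0](1)
Move 4: P1 pit5 -> P1=[6,1,5,1,6,0](2) P2=[6,7,3,6,3,0](1)
Move 5: P1 pit4 -> P1=[6,1,5,1,0,1](3) P2=[7,8,4,7,3,0](1)
Move 6: P2 pit0 -> P1=[7,1,5,1,0,1](3) P2=[0,9,5,8,4,1](2)
Move 7: P2 pit1 -> P1=[8,2,6,2,0,1](3) P2=[0,0,6,9,5,2](3)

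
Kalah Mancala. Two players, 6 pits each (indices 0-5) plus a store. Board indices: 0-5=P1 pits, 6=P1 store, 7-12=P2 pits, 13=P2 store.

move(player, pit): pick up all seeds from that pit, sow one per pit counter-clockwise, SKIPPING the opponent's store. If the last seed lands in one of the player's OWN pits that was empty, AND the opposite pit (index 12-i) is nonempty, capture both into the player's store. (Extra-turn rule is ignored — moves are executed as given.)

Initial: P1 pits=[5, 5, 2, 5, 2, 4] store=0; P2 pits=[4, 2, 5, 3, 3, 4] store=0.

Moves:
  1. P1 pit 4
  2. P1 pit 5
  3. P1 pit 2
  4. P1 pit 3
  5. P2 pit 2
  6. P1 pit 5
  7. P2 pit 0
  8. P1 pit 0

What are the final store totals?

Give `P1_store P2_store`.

Move 1: P1 pit4 -> P1=[5,5,2,5,0,5](1) P2=[4,2,5,3,3,4](0)
Move 2: P1 pit5 -> P1=[5,5,2,5,0,0](2) P2=[5,3,6,4,3,4](0)
Move 3: P1 pit2 -> P1=[5,5,0,6,0,0](6) P2=[5,0,6,4,3,4](0)
Move 4: P1 pit3 -> P1=[5,5,0,0,1,1](7) P2=[6,1,7,4,3,4](0)
Move 5: P2 pit2 -> P1=[6,6,1,0,1,1](7) P2=[6,1,0,5,4,5](1)
Move 6: P1 pit5 -> P1=[6,6,1,0,1,0](8) P2=[6,1,0,5,4,5](1)
Move 7: P2 pit0 -> P1=[6,6,1,0,1,0](8) P2=[0,2,1,6,5,6](2)
Move 8: P1 pit0 -> P1=[0,7,2,1,2,1](9) P2=[0,2,1,6,5,6](2)

Answer: 9 2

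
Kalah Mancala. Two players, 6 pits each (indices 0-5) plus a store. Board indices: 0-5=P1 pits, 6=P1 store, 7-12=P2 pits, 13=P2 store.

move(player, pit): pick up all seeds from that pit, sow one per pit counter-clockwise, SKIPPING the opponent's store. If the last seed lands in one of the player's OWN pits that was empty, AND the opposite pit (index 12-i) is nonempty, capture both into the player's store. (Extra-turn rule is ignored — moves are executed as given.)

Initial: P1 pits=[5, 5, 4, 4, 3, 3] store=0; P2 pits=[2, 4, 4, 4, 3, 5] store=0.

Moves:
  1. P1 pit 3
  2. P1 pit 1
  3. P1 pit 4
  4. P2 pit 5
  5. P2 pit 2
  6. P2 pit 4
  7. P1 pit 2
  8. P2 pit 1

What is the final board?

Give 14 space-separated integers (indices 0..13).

Answer: 9 2 0 3 1 7 4 5 0 1 6 1 3 4

Derivation:
Move 1: P1 pit3 -> P1=[5,5,4,0,4,4](1) P2=[3,4,4,4,3,5](0)
Move 2: P1 pit1 -> P1=[5,0,5,1,5,5](2) P2=[3,4,4,4,3,5](0)
Move 3: P1 pit4 -> P1=[5,0,5,1,0,6](3) P2=[4,5,5,4,3,5](0)
Move 4: P2 pit5 -> P1=[6,1,6,2,0,6](3) P2=[4,5,5,4,3,0](1)
Move 5: P2 pit2 -> P1=[7,1,6,2,0,6](3) P2=[4,5,0,5,4,1](2)
Move 6: P2 pit4 -> P1=[8,2,6,2,0,6](3) P2=[4,5,0,5,0,2](3)
Move 7: P1 pit2 -> P1=[8,2,0,3,1,7](4) P2=[5,6,0,5,0,2](3)
Move 8: P2 pit1 -> P1=[9,2,0,3,1,7](4) P2=[5,0,1,6,1,3](4)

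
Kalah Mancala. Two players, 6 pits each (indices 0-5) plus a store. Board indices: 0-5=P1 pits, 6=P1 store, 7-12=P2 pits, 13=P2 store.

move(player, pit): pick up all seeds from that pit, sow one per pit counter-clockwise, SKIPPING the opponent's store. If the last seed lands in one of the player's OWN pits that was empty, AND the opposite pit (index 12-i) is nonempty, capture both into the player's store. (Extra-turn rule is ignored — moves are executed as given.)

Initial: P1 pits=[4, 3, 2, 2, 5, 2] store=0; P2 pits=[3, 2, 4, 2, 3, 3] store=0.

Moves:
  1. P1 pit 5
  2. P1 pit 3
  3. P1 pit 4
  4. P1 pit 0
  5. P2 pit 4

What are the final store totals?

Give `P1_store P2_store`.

Move 1: P1 pit5 -> P1=[4,3,2,2,5,0](1) P2=[4,2,4,2,3,3](0)
Move 2: P1 pit3 -> P1=[4,3,2,0,6,0](6) P2=[0,2,4,2,3,3](0)
Move 3: P1 pit4 -> P1=[4,3,2,0,0,1](7) P2=[1,3,5,3,3,3](0)
Move 4: P1 pit0 -> P1=[0,4,3,1,0,1](11) P2=[1,0,5,3,3,3](0)
Move 5: P2 pit4 -> P1=[1,4,3,1,0,1](11) P2=[1,0,5,3,0,4](1)

Answer: 11 1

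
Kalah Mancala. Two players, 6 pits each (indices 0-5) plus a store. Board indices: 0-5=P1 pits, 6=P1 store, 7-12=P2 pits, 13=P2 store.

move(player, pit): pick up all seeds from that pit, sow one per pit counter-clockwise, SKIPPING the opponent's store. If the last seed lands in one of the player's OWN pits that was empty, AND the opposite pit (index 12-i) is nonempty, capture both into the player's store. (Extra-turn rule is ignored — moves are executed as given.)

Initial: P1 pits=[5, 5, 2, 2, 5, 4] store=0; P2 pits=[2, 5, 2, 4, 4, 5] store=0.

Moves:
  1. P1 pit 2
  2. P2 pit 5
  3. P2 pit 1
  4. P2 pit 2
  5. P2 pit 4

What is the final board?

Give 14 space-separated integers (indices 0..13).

Answer: 7 7 2 5 6 4 0 2 0 0 6 0 3 3

Derivation:
Move 1: P1 pit2 -> P1=[5,5,0,3,6,4](0) P2=[2,5,2,4,4,5](0)
Move 2: P2 pit5 -> P1=[6,6,1,4,6,4](0) P2=[2,5,2,4,4,0](1)
Move 3: P2 pit1 -> P1=[6,6,1,4,6,4](0) P2=[2,0,3,5,5,1](2)
Move 4: P2 pit2 -> P1=[6,6,1,4,6,4](0) P2=[2,0,0,6,6,2](2)
Move 5: P2 pit4 -> P1=[7,7,2,5,6,4](0) P2=[2,0,0,6,0,3](3)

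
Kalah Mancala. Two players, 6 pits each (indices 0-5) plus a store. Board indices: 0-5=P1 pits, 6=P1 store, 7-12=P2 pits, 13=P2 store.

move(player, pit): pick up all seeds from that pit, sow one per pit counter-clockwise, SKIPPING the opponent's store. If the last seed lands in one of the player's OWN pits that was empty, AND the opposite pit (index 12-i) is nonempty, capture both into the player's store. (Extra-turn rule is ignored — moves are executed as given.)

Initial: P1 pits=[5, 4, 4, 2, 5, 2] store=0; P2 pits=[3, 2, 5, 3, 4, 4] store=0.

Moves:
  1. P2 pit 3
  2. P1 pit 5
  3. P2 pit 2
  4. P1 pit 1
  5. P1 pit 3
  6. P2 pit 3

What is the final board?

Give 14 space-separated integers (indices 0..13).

Move 1: P2 pit3 -> P1=[5,4,4,2,5,2](0) P2=[3,2,5,0,5,5](1)
Move 2: P1 pit5 -> P1=[5,4,4,2,5,0](1) P2=[4,2,5,0,5,5](1)
Move 3: P2 pit2 -> P1=[6,4,4,2,5,0](1) P2=[4,2,0,1,6,6](2)
Move 4: P1 pit1 -> P1=[6,0,5,3,6,0](6) P2=[0,2,0,1,6,6](2)
Move 5: P1 pit3 -> P1=[6,0,5,0,7,1](7) P2=[0,2,0,1,6,6](2)
Move 6: P2 pit3 -> P1=[6,0,5,0,7,1](7) P2=[0,2,0,0,7,6](2)

Answer: 6 0 5 0 7 1 7 0 2 0 0 7 6 2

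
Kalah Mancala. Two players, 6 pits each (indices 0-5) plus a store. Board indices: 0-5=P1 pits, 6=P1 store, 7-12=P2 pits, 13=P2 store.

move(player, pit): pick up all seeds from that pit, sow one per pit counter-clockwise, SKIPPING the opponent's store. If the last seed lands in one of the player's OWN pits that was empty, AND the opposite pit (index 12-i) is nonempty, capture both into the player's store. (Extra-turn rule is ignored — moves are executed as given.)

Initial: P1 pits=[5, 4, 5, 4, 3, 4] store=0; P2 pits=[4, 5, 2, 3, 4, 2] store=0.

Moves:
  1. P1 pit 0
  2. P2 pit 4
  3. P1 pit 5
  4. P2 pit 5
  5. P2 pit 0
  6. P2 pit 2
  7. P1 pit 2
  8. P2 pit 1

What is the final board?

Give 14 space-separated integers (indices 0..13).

Move 1: P1 pit0 -> P1=[0,5,6,5,4,5](0) P2=[4,5,2,3,4,2](0)
Move 2: P2 pit4 -> P1=[1,6,6,5,4,5](0) P2=[4,5,2,3,0,3](1)
Move 3: P1 pit5 -> P1=[1,6,6,5,4,0](1) P2=[5,6,3,4,0,3](1)
Move 4: P2 pit5 -> P1=[2,7,6,5,4,0](1) P2=[5,6,3,4,0,0](2)
Move 5: P2 pit0 -> P1=[0,7,6,5,4,0](1) P2=[0,7,4,5,1,0](5)
Move 6: P2 pit2 -> P1=[0,7,6,5,4,0](1) P2=[0,7,0,6,2,1](6)
Move 7: P1 pit2 -> P1=[0,7,0,6,5,1](2) P2=[1,8,0,6,2,1](6)
Move 8: P2 pit1 -> P1=[1,8,1,6,5,1](2) P2=[1,0,1,7,3,2](7)

Answer: 1 8 1 6 5 1 2 1 0 1 7 3 2 7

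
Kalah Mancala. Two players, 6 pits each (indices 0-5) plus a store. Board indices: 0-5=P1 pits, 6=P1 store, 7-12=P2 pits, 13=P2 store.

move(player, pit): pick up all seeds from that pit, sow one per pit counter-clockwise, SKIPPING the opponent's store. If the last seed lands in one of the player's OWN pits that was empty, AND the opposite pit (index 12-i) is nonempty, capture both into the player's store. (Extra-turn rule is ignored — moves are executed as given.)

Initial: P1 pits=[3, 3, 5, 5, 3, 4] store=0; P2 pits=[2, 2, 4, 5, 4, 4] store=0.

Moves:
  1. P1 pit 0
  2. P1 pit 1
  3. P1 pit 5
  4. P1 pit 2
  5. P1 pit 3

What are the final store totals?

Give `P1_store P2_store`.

Move 1: P1 pit0 -> P1=[0,4,6,6,3,4](0) P2=[2,2,4,5,4,4](0)
Move 2: P1 pit1 -> P1=[0,0,7,7,4,5](0) P2=[2,2,4,5,4,4](0)
Move 3: P1 pit5 -> P1=[0,0,7,7,4,0](1) P2=[3,3,5,6,4,4](0)
Move 4: P1 pit2 -> P1=[0,0,0,8,5,1](2) P2=[4,4,6,6,4,4](0)
Move 5: P1 pit3 -> P1=[0,0,0,0,6,2](3) P2=[5,5,7,7,5,4](0)

Answer: 3 0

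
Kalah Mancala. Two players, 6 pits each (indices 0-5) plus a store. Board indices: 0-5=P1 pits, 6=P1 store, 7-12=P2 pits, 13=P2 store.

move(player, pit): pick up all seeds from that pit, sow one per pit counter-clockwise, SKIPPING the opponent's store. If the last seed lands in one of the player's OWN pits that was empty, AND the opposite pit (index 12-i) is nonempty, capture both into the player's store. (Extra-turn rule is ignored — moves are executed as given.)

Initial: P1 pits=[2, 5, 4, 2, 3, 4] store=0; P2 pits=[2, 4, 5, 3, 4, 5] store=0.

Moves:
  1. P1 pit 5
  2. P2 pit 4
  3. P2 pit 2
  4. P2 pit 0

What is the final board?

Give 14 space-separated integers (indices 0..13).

Answer: 4 7 4 2 3 0 1 0 6 1 5 1 7 2

Derivation:
Move 1: P1 pit5 -> P1=[2,5,4,2,3,0](1) P2=[3,5,6,3,4,5](0)
Move 2: P2 pit4 -> P1=[3,6,4,2,3,0](1) P2=[3,5,6,3,0,6](1)
Move 3: P2 pit2 -> P1=[4,7,4,2,3,0](1) P2=[3,5,0,4,1,7](2)
Move 4: P2 pit0 -> P1=[4,7,4,2,3,0](1) P2=[0,6,1,5,1,7](2)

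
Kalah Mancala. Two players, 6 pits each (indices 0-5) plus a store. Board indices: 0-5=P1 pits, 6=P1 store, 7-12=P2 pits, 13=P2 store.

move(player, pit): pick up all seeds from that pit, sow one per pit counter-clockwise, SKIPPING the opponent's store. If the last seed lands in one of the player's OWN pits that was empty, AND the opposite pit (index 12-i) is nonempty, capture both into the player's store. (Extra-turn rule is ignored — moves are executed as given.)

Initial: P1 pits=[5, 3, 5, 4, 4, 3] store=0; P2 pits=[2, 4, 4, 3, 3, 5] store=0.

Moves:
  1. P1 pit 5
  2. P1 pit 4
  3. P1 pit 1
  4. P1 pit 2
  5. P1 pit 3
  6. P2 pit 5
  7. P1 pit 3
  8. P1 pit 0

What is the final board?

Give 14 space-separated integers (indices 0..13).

Answer: 0 2 2 1 4 4 12 6 2 5 3 3 0 1

Derivation:
Move 1: P1 pit5 -> P1=[5,3,5,4,4,0](1) P2=[3,5,4,3,3,5](0)
Move 2: P1 pit4 -> P1=[5,3,5,4,0,1](2) P2=[4,6,4,3,3,5](0)
Move 3: P1 pit1 -> P1=[5,0,6,5,0,1](9) P2=[4,0,4,3,3,5](0)
Move 4: P1 pit2 -> P1=[5,0,0,6,1,2](10) P2=[5,1,4,3,3,5](0)
Move 5: P1 pit3 -> P1=[5,0,0,0,2,3](11) P2=[6,2,5,3,3,5](0)
Move 6: P2 pit5 -> P1=[6,1,1,1,2,3](11) P2=[6,2,5,3,3,0](1)
Move 7: P1 pit3 -> P1=[6,1,1,0,3,3](11) P2=[6,2,5,3,3,0](1)
Move 8: P1 pit0 -> P1=[0,2,2,1,4,4](12) P2=[6,2,5,3,3,0](1)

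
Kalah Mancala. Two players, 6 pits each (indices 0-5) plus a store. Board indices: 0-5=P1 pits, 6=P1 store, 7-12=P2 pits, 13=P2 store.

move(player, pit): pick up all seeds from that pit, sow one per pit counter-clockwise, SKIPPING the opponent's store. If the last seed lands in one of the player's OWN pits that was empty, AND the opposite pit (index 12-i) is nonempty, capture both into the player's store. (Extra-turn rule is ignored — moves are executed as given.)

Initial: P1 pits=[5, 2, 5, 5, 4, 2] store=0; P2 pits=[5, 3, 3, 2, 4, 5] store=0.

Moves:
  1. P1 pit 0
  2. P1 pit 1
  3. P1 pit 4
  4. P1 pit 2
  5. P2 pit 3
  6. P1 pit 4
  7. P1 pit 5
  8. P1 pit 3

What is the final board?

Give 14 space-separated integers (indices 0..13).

Move 1: P1 pit0 -> P1=[0,3,6,6,5,3](0) P2=[5,3,3,2,4,5](0)
Move 2: P1 pit1 -> P1=[0,0,7,7,6,3](0) P2=[5,3,3,2,4,5](0)
Move 3: P1 pit4 -> P1=[0,0,7,7,0,4](1) P2=[6,4,4,3,4,5](0)
Move 4: P1 pit2 -> P1=[0,0,0,8,1,5](2) P2=[7,5,5,3,4,5](0)
Move 5: P2 pit3 -> P1=[0,0,0,8,1,5](2) P2=[7,5,5,0,5,6](1)
Move 6: P1 pit4 -> P1=[0,0,0,8,0,6](2) P2=[7,5,5,0,5,6](1)
Move 7: P1 pit5 -> P1=[0,0,0,8,0,0](3) P2=[8,6,6,1,6,6](1)
Move 8: P1 pit3 -> P1=[0,0,0,0,1,1](4) P2=[9,7,7,2,7,6](1)

Answer: 0 0 0 0 1 1 4 9 7 7 2 7 6 1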